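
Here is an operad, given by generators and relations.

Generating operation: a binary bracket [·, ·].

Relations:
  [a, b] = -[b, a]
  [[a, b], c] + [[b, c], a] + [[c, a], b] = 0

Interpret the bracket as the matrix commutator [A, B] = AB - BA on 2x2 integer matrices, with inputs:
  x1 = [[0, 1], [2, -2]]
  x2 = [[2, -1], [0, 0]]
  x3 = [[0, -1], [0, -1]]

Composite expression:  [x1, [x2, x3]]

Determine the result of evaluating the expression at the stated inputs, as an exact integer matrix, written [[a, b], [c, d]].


[[2, -2], [0, -2]]

[x2, x3] = [[0, -1], [0, 0]]
[x1, [x2, x3]] = [[2, -2], [0, -2]]


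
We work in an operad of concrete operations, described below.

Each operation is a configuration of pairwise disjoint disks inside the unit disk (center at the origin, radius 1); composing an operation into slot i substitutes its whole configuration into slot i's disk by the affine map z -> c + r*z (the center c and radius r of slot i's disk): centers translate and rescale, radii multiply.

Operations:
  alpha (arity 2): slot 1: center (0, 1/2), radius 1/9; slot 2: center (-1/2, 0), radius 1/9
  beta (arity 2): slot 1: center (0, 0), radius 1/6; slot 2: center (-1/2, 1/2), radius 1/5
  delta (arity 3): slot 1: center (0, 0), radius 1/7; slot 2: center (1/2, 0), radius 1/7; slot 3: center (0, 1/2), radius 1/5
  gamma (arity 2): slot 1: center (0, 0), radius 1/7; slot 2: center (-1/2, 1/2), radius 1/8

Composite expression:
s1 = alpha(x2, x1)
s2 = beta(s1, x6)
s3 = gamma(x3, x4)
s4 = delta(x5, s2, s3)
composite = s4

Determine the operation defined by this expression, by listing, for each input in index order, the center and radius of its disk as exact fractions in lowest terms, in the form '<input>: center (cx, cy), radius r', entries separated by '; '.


Only the slot chain above each x matters under delta; compose those maps.
input x5: applying the 1 nested substitution gives center (0, 0), radius 1/7
input x2: applying the 3 nested substitutions gives center (1/2, 1/84), radius 1/378
input x1: applying the 3 nested substitutions gives center (41/84, 0), radius 1/378
input x6: applying the 2 nested substitutions gives center (3/7, 1/14), radius 1/35
input x3: applying the 2 nested substitutions gives center (0, 1/2), radius 1/35
input x4: applying the 2 nested substitutions gives center (-1/10, 3/5), radius 1/40

x1: center (41/84, 0), radius 1/378; x2: center (1/2, 1/84), radius 1/378; x3: center (0, 1/2), radius 1/35; x4: center (-1/10, 3/5), radius 1/40; x5: center (0, 0), radius 1/7; x6: center (3/7, 1/14), radius 1/35


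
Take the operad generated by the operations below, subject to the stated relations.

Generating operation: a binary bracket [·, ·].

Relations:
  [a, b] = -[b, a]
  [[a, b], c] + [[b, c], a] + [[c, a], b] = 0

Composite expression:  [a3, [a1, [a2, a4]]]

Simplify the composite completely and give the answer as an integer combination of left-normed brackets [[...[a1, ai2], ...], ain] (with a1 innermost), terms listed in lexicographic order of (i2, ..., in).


Skip Jacobi rewriting: expand, keep a1-initial words, read off terms.
Composite bracket: [a3, [a1, [a2, a4]]]
Each bracket splits as ab - ba, giving 8 signed words (2^3 = 8).
Collect the words opening with a1:
  word a1a2a4a3 has sign -1, contributing -[[[a1, a2], a4], a3]
  word a1a4a2a3 has sign +1, contributing +[[[a1, a4], a2], a3]

-[[[a1, a2], a4], a3] + [[[a1, a4], a2], a3]


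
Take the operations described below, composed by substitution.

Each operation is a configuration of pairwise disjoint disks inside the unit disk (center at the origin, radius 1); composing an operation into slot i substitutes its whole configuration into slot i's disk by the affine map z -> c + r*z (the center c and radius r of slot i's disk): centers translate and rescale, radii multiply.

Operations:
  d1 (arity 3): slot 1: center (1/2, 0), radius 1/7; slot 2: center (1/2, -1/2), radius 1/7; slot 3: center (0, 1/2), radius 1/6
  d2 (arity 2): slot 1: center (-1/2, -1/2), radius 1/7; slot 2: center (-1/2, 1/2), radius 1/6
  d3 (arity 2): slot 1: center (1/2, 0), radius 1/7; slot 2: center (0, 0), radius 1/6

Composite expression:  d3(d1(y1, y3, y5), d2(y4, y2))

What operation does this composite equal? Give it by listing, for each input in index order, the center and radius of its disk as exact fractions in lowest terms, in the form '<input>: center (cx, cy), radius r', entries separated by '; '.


y1: center (4/7, 0), radius 1/49; y2: center (-1/12, 1/12), radius 1/36; y3: center (4/7, -1/14), radius 1/49; y4: center (-1/12, -1/12), radius 1/42; y5: center (1/2, 1/14), radius 1/42

Nesting under d3 composes maps z -> c + r*z down each y-path.
input y1: composing its 2 substitution steps yields center (4/7, 0), radius 1/49
input y3: composing its 2 substitution steps yields center (4/7, -1/14), radius 1/49
input y5: composing its 2 substitution steps yields center (1/2, 1/14), radius 1/42
input y4: composing its 2 substitution steps yields center (-1/12, -1/12), radius 1/42
input y2: composing its 2 substitution steps yields center (-1/12, 1/12), radius 1/36


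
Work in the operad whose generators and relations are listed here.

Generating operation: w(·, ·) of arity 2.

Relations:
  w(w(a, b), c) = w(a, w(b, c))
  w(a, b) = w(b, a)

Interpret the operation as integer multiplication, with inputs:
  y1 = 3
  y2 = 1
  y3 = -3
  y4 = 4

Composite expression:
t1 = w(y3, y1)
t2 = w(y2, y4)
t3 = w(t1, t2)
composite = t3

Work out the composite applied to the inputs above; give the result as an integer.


-36

w(y3, y1) = -9
w(y2, y4) = 4
w(w(y3, y1), w(y2, y4)) = -36


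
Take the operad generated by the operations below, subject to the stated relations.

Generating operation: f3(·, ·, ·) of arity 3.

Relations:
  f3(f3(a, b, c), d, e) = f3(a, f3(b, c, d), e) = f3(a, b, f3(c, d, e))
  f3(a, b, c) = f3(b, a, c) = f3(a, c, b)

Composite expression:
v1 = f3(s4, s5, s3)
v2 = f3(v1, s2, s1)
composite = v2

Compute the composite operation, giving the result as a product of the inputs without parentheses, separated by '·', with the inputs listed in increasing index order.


s1 · s2 · s3 · s4 · s5

With f3 associative and commutative, the s-input set is all that matters.
f3(s4, s5, s3) linearizes to s4 · s5 · s3
f3(f3(s4, s5, s3), s2, s1) linearizes to s4 · s5 · s3 · s2 · s1
commutativity sorts the factors: s1 · s2 · s3 · s4 · s5


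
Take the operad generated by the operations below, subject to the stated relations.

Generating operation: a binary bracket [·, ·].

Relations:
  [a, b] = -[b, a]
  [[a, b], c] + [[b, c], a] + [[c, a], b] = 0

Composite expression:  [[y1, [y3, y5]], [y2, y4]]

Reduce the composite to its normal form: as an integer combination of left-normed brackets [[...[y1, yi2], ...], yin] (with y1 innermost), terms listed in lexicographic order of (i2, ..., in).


[[[[y1, y3], y5], y2], y4] - [[[[y1, y3], y5], y4], y2] - [[[[y1, y5], y3], y2], y4] + [[[[y1, y5], y3], y4], y2]

Antisymmetry and Jacobi reduce to y1-anchored left-normed brackets.
Composite bracket: [[y1, [y3, y5]], [y2, y4]]
Full expansion: 16 signed words from ab - ba (2^4 = 16).
Coefficients come from the y1-initial words:
  word y1y3y5y2y4 has sign +1, contributing +[[[[y1, y3], y5], y2], y4]
  word y1y3y5y4y2 has sign -1, contributing -[[[[y1, y3], y5], y4], y2]
  word y1y5y3y2y4 has sign -1, contributing -[[[[y1, y5], y3], y2], y4]
  word y1y5y3y4y2 has sign +1, contributing +[[[[y1, y5], y3], y4], y2]


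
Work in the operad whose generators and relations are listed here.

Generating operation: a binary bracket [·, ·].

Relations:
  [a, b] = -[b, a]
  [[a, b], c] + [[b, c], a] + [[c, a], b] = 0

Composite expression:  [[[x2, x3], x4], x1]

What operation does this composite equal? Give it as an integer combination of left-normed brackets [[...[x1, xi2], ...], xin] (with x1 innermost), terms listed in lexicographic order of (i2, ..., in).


-[[[x1, x2], x3], x4] + [[[x1, x3], x2], x4] + [[[x1, x4], x2], x3] - [[[x1, x4], x3], x2]


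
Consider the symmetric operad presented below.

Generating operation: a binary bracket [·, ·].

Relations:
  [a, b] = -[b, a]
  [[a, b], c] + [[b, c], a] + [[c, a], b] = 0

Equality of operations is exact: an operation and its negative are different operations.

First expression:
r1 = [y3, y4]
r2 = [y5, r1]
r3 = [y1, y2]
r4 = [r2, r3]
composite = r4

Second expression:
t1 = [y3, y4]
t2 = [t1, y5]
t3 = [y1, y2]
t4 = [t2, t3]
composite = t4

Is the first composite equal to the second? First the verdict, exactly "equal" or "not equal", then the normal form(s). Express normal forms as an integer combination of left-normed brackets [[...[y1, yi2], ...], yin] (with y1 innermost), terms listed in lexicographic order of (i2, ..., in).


not equal; first: [[[[y1, y2], y3], y4], y5] - [[[[y1, y2], y4], y3], y5] - [[[[y1, y2], y5], y3], y4] + [[[[y1, y2], y5], y4], y3]; second: -[[[[y1, y2], y3], y4], y5] + [[[[y1, y2], y4], y3], y5] + [[[[y1, y2], y5], y3], y4] - [[[[y1, y2], y5], y4], y3]


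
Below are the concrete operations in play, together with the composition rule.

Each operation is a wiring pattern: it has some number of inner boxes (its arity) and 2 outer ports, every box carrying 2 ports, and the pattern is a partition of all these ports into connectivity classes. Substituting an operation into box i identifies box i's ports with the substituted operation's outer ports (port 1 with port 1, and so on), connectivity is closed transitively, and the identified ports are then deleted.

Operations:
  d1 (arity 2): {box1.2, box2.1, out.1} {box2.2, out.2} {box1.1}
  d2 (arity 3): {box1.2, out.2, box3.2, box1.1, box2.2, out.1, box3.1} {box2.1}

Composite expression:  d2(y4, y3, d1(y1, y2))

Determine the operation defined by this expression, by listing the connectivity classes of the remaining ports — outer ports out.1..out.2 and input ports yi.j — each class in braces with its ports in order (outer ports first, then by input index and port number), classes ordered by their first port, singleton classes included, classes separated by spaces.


{out.1, out.2, y1.2, y2.1, y2.2, y3.2, y4.1, y4.2} {y1.1} {y3.1}

Substituting into d2 glues patterns; closure does the rest.
after d1, the pattern on (y1, y2) reads {out.1, y1.2, y2.1} {out.2, y2.2} {y1.1} (out.j = its outer ports)
after d2, the pattern on (y4, y3, y1, y2) reads {out.1, out.2, y1.2, y2.1, y2.2, y3.2, y4.1, y4.2} {y1.1} {y3.1} (out.j = its outer ports)


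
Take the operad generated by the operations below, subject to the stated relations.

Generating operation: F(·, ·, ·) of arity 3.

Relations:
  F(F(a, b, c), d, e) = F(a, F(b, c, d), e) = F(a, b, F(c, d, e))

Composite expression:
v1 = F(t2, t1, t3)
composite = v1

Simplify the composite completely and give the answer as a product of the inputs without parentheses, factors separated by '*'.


t2 * t1 * t3

Under associativity of F, the answer is the t's in reading order.
F(t2, t1, t3) collapses to t2 * t1 * t3


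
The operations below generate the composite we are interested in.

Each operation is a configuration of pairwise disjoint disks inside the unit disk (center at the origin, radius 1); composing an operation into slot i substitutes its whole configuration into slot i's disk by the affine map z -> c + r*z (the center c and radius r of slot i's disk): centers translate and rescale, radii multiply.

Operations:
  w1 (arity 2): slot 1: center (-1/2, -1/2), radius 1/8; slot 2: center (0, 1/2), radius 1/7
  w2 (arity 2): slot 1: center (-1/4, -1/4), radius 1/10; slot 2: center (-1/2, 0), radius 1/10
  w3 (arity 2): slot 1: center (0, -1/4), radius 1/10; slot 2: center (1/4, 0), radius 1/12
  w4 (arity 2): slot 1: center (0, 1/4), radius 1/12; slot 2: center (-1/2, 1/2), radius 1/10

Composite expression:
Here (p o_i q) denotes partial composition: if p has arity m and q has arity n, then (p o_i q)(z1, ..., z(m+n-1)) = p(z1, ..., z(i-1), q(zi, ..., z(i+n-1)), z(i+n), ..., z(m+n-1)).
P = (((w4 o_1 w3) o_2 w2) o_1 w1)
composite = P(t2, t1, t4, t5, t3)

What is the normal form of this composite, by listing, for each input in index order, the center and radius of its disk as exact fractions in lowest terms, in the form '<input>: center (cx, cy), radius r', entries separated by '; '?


t1: center (0, 7/30), radius 1/840; t2: center (-1/240, 9/40), radius 1/960; t3: center (-1/2, 1/2), radius 1/10; t4: center (11/576, 143/576), radius 1/1440; t5: center (5/288, 1/4), radius 1/1440


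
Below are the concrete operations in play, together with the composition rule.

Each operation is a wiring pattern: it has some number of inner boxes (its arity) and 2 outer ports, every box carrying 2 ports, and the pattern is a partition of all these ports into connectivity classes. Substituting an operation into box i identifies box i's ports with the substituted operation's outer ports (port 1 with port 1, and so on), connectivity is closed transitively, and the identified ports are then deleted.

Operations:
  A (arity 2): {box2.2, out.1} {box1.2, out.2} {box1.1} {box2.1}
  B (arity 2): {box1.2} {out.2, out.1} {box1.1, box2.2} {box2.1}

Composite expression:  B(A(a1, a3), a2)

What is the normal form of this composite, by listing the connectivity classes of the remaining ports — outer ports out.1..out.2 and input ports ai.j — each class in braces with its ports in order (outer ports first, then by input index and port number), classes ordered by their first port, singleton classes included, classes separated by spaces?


Connectivity passes through glued B-boundaries; trace each wire chain.
composing A on (a1, a3), with out.j its own outer ports: {out.1, a3.2} {out.2, a1.2} {a1.1} {a3.1}
composing B on (a1, a3, a2), with out.j its own outer ports: {out.1, out.2} {a1.1} {a1.2} {a2.1} {a2.2, a3.2} {a3.1}

{out.1, out.2} {a1.1} {a1.2} {a2.1} {a2.2, a3.2} {a3.1}


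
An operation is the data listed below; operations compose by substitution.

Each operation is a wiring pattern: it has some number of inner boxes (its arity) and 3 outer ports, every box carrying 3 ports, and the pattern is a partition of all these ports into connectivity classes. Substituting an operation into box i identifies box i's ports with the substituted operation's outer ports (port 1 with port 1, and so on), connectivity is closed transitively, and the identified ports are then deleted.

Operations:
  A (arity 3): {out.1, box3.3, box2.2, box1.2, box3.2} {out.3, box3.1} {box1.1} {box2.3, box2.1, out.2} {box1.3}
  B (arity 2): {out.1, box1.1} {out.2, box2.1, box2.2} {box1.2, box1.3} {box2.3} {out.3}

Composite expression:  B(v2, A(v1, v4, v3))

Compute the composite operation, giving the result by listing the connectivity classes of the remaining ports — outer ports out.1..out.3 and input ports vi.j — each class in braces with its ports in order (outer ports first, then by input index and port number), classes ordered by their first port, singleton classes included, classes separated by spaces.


Reachability decides: close wires over B-identified ports.
composing A on (v1, v4, v3), with out.j its own outer ports: {out.1, v1.2, v3.2, v3.3, v4.2} {out.2, v4.1, v4.3} {out.3, v3.1} {v1.1} {v1.3}
composing B on (v2, v1, v4, v3), with out.j its own outer ports: {out.1, v2.1} {out.2, v1.2, v3.2, v3.3, v4.1, v4.2, v4.3} {out.3} {v1.1} {v1.3} {v2.2, v2.3} {v3.1}

{out.1, v2.1} {out.2, v1.2, v3.2, v3.3, v4.1, v4.2, v4.3} {out.3} {v1.1} {v1.3} {v2.2, v2.3} {v3.1}


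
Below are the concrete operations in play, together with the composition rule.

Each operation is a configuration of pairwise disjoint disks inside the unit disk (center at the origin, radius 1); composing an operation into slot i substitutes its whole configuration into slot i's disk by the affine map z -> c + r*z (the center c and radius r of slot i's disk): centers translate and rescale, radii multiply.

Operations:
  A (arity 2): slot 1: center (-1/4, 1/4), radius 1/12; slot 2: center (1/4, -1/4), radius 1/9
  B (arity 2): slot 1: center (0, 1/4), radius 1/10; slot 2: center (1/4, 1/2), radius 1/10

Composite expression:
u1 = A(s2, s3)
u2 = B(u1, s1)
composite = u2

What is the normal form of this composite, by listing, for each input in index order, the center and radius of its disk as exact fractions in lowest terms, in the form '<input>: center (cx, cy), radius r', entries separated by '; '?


s1: center (1/4, 1/2), radius 1/10; s2: center (-1/40, 11/40), radius 1/120; s3: center (1/40, 9/40), radius 1/90

Follow each s-input down from B: c' goes to c + r*c', radius to r*r'.
tracing s2 down its 2-map path: center (-1/40, 11/40), radius 1/120
tracing s3 down its 2-map path: center (1/40, 9/40), radius 1/90
tracing s1 down its 1-map path: center (1/4, 1/2), radius 1/10


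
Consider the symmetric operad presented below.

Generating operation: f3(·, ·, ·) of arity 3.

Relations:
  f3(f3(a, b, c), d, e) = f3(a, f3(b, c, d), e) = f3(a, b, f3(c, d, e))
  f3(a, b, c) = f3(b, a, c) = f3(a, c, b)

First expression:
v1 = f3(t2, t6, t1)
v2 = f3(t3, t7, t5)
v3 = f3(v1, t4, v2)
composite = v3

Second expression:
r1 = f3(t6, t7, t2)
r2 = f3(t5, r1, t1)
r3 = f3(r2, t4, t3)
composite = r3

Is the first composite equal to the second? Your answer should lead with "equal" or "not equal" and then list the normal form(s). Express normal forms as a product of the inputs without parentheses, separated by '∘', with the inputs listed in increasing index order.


The first composite normalizes to t1 ∘ t2 ∘ t3 ∘ t4 ∘ t5 ∘ t6 ∘ t7
The second composite normalizes to t1 ∘ t2 ∘ t3 ∘ t4 ∘ t5 ∘ t6 ∘ t7
One common form — equal.

equal: each reduces to t1 ∘ t2 ∘ t3 ∘ t4 ∘ t5 ∘ t6 ∘ t7


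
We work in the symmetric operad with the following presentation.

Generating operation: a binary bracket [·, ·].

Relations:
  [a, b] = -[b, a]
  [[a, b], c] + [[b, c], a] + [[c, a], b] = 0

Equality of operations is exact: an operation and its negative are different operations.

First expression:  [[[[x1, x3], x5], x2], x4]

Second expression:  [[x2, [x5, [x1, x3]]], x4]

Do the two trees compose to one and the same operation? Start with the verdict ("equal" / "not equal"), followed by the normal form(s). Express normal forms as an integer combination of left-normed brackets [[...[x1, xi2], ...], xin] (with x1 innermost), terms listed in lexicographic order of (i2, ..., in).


Reducing the first expression gives [[[[x1, x3], x5], x2], x4]
Reducing the second expression gives [[[[x1, x3], x5], x2], x4]
One common form — equal.

equal: each reduces to [[[[x1, x3], x5], x2], x4]


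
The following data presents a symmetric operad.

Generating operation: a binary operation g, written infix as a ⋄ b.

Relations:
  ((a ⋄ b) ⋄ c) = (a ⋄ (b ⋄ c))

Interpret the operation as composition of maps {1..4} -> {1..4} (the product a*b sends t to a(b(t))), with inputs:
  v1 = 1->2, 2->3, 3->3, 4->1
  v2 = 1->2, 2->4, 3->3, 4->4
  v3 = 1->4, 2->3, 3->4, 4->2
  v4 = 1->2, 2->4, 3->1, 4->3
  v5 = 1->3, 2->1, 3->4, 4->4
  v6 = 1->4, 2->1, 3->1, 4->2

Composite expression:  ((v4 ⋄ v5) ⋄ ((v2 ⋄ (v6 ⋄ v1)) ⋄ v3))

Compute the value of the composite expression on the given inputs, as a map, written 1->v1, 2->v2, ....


(v4 ⋄ v5) = 1->1, 2->2, 3->3, 4->3
(v6 ⋄ v1) = 1->1, 2->1, 3->1, 4->4
(v2 ⋄ (v6 ⋄ v1)) = 1->2, 2->2, 3->2, 4->4
((v2 ⋄ (v6 ⋄ v1)) ⋄ v3) = 1->4, 2->2, 3->4, 4->2
((v4 ⋄ v5) ⋄ ((v2 ⋄ (v6 ⋄ v1)) ⋄ v3)) = 1->3, 2->2, 3->3, 4->2

1->3, 2->2, 3->3, 4->2


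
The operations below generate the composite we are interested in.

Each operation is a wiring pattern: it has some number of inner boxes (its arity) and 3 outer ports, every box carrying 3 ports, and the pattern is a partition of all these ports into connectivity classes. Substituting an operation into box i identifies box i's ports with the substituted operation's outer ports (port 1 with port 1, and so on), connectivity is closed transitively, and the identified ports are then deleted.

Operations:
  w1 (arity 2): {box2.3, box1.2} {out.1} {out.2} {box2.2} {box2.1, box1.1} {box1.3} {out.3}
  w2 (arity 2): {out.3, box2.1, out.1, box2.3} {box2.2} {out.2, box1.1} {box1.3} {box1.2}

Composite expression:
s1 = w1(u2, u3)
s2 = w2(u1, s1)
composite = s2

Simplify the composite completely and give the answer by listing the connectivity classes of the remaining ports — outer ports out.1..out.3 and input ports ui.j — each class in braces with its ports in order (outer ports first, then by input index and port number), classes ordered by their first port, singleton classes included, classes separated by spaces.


After gluing at w2, chains via deleted ports link the u-ports.
w1 over (u2, u3) gives {out.1} {out.2} {out.3} {u2.1, u3.1} {u2.2, u3.3} {u2.3} {u3.2}, out.j being that stage's outer ports
w2 over (u1, u2, u3) gives {out.1, out.3} {out.2, u1.1} {u1.2} {u1.3} {u2.1, u3.1} {u2.2, u3.3} {u2.3} {u3.2}, out.j being that stage's outer ports

{out.1, out.3} {out.2, u1.1} {u1.2} {u1.3} {u2.1, u3.1} {u2.2, u3.3} {u2.3} {u3.2}


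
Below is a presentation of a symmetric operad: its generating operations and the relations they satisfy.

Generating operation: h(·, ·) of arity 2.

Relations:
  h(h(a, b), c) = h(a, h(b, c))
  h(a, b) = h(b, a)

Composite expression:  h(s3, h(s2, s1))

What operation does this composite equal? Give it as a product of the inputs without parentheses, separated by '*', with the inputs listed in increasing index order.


Reordering under h is free, so list the s-inputs canonically.
h(s2, s1) spells out as s2 * s1
h(s3, h(s2, s1)) spells out as s3 * s2 * s1
putting the inputs in ascending order: s1 * s2 * s3

s1 * s2 * s3


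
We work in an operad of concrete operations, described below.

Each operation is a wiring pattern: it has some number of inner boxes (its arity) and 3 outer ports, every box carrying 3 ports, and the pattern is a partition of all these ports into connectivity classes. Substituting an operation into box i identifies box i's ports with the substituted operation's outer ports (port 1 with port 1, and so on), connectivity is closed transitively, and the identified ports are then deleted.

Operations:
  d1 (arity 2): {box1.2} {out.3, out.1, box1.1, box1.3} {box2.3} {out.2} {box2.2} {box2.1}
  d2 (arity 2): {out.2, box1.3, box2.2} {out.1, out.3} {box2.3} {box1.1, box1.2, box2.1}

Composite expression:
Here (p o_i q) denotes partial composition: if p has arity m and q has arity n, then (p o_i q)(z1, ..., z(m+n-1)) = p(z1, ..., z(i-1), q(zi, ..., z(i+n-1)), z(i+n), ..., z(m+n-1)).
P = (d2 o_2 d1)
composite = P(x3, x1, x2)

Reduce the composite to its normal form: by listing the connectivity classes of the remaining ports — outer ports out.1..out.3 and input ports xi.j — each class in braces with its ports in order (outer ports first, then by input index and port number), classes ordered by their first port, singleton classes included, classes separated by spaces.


Substituting into d2 glues patterns; closure does the rest.
through d1, on inputs (x1, x2): {out.1, out.3, x1.1, x1.3} {out.2} {x1.2} {x2.1} {x2.2} {x2.3} (out.j = stage outer ports)
through d2, on inputs (x3, x1, x2): {out.1, out.3} {out.2, x3.3} {x1.1, x1.3, x3.1, x3.2} {x1.2} {x2.1} {x2.2} {x2.3} (out.j = stage outer ports)

{out.1, out.3} {out.2, x3.3} {x1.1, x1.3, x3.1, x3.2} {x1.2} {x2.1} {x2.2} {x2.3}


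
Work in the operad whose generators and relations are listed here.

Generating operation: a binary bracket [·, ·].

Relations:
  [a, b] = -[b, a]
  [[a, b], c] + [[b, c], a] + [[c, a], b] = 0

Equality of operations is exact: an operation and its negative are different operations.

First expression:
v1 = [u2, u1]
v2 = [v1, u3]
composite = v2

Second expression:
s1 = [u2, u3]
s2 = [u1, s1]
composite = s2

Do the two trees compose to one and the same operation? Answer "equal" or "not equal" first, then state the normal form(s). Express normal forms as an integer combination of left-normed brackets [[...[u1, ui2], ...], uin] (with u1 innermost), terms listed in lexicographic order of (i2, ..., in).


In normal form, the first expression is -[[u1, u2], u3]
In normal form, the second expression is [[u1, u2], u3] - [[u1, u3], u2]
Different reductions; not equal.

not equal; first: -[[u1, u2], u3]; second: [[u1, u2], u3] - [[u1, u3], u2]


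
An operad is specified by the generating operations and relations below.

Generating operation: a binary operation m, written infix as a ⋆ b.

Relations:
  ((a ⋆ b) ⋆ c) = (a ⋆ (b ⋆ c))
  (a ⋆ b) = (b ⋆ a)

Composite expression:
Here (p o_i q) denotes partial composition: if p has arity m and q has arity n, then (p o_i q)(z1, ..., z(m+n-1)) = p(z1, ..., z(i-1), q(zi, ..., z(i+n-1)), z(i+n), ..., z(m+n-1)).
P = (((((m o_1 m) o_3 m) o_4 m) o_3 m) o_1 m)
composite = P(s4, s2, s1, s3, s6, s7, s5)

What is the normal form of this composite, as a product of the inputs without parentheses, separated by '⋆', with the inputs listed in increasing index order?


Shape and order are irrelevant to m; the s-input set decides.
(s4 ⋆ s2) linearizes to s4 ⋆ s2
((s4 ⋆ s2) ⋆ s1) linearizes to s4 ⋆ s2 ⋆ s1
(s3 ⋆ s6) linearizes to s3 ⋆ s6
(s7 ⋆ s5) linearizes to s7 ⋆ s5
((s3 ⋆ s6) ⋆ (s7 ⋆ s5)) linearizes to s3 ⋆ s6 ⋆ s7 ⋆ s5
(((s4 ⋆ s2) ⋆ s1) ⋆ ((s3 ⋆ s6) ⋆ (s7 ⋆ s5))) linearizes to s4 ⋆ s2 ⋆ s1 ⋆ s3 ⋆ s6 ⋆ s7 ⋆ s5
the factors in increasing index order: s1 ⋆ s2 ⋆ s3 ⋆ s4 ⋆ s5 ⋆ s6 ⋆ s7

s1 ⋆ s2 ⋆ s3 ⋆ s4 ⋆ s5 ⋆ s6 ⋆ s7


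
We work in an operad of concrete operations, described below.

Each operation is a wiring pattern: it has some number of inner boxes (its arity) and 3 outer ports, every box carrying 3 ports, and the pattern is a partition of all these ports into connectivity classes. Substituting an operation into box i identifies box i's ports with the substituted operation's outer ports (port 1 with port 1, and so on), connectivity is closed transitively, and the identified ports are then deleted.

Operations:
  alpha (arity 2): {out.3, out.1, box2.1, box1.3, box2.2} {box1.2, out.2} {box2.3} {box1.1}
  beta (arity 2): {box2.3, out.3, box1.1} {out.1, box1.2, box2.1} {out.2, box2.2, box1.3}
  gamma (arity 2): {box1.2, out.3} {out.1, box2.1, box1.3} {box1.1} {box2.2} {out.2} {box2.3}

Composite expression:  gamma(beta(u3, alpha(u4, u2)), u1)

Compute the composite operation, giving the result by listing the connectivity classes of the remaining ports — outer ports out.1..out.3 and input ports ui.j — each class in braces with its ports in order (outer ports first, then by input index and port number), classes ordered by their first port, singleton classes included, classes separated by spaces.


{out.1, u1.1, u2.1, u2.2, u3.1, u3.2, u4.3} {out.2} {out.3, u3.3, u4.2} {u1.2} {u1.3} {u2.3} {u4.1}

Reachability decides: close wires over gamma-identified ports.
composing alpha on (u4, u2), with out.j its own outer ports: {out.1, out.3, u2.1, u2.2, u4.3} {out.2, u4.2} {u2.3} {u4.1}
composing beta on (u3, u4, u2), with out.j its own outer ports: {out.1, out.3, u2.1, u2.2, u3.1, u3.2, u4.3} {out.2, u3.3, u4.2} {u2.3} {u4.1}
composing gamma on (u3, u4, u2, u1), with out.j its own outer ports: {out.1, u1.1, u2.1, u2.2, u3.1, u3.2, u4.3} {out.2} {out.3, u3.3, u4.2} {u1.2} {u1.3} {u2.3} {u4.1}


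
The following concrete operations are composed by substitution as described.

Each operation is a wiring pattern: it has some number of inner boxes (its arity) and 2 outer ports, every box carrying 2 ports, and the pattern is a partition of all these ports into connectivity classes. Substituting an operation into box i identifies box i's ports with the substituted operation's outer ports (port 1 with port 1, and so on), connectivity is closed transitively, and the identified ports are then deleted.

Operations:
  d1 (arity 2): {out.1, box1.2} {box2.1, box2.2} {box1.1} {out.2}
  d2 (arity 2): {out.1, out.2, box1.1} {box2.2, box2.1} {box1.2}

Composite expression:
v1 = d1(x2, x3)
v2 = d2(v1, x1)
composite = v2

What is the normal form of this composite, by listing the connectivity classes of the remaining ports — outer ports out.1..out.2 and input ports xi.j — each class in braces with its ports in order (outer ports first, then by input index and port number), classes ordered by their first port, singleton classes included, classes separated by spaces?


Substituting into d2 glues patterns; closure does the rest.
stage d1: inputs (x2, x3), connectivity {out.1, x2.2} {out.2} {x2.1} {x3.1, x3.2}, out.j its boundary
stage d2: inputs (x2, x3, x1), connectivity {out.1, out.2, x2.2} {x1.1, x1.2} {x2.1} {x3.1, x3.2}, out.j its boundary

{out.1, out.2, x2.2} {x1.1, x1.2} {x2.1} {x3.1, x3.2}


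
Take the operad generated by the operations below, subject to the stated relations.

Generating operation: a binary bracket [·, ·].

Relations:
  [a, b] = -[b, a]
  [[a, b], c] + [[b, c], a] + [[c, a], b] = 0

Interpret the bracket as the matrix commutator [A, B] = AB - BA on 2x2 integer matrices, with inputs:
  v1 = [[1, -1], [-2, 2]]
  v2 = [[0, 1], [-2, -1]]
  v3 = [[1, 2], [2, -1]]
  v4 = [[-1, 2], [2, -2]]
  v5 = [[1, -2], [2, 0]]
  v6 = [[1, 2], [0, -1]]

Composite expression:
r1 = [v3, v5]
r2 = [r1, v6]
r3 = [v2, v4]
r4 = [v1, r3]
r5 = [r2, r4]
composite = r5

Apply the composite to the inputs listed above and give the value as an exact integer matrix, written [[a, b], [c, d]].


[v3, v5] = [[8, -6], [-2, -8]]
[[v3, v5], v6] = [[4, 44], [-4, -4]]
[v2, v4] = [[6, 1], [-4, -6]]
[v1, [v2, v4]] = [[6, 11], [-28, -6]]
[[[v3, v5], v6], [v1, [v2, v4]]] = [[-1188, -440], [176, 1188]]

[[-1188, -440], [176, 1188]]


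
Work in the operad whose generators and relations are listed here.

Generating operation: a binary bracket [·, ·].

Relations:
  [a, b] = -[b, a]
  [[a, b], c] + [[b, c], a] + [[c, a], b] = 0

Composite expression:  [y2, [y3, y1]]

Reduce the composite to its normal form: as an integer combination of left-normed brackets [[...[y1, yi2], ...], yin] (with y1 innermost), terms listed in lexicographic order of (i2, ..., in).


[[y1, y3], y2]

Left-normed coefficients sit on the y1-initial expansion words.
Composite bracket: [y2, [y3, y1]]
The bracket unfolds into 4 signed words via [a, b] = ab - ba (2^2 = 4).
Keep just the words that open with y1:
  the word y1y3y2 carries sign +1 and contributes +[[y1, y3], y2]


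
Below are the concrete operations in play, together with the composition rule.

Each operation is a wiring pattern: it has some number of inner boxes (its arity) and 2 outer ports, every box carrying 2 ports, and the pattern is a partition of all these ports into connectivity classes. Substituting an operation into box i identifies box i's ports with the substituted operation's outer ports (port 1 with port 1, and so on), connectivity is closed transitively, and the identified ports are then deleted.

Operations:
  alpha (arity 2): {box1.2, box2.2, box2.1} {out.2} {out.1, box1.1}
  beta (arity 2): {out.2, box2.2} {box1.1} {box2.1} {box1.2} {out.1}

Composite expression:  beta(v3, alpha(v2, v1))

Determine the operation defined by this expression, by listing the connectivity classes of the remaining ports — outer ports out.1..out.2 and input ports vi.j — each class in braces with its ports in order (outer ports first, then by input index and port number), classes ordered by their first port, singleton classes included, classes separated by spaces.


{out.1} {out.2} {v1.1, v1.2, v2.2} {v2.1} {v3.1} {v3.2}

Treat the ports identified at beta as solder joints: merge, then drop.
the subtree at alpha composes to {out.1, v2.1} {out.2} {v1.1, v1.2, v2.2} on (v2, v1); out.j = own outer ports
the subtree at beta composes to {out.1} {out.2} {v1.1, v1.2, v2.2} {v2.1} {v3.1} {v3.2} on (v3, v2, v1); out.j = own outer ports


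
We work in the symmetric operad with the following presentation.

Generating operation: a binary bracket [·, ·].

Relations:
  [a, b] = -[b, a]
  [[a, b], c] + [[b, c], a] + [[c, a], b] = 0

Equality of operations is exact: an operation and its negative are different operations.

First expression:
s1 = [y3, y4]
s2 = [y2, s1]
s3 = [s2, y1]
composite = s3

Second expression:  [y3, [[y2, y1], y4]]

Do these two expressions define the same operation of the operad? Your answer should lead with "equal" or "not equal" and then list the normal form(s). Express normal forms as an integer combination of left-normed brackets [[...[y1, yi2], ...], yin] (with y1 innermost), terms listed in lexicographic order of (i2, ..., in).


The first composite normalizes to -[[[y1, y2], y3], y4] + [[[y1, y2], y4], y3] + [[[y1, y3], y4], y2] - [[[y1, y4], y3], y2]
The second composite normalizes to [[[y1, y2], y4], y3]
No match — not equal.

not equal; first: -[[[y1, y2], y3], y4] + [[[y1, y2], y4], y3] + [[[y1, y3], y4], y2] - [[[y1, y4], y3], y2]; second: [[[y1, y2], y4], y3]


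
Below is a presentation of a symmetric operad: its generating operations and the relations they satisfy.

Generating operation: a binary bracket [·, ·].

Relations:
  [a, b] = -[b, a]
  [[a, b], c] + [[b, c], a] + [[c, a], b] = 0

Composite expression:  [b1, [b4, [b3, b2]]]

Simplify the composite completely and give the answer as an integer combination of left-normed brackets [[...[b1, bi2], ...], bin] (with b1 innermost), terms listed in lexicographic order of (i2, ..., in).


[[[b1, b2], b3], b4] - [[[b1, b3], b2], b4] - [[[b1, b4], b2], b3] + [[[b1, b4], b3], b2]

In the tensor algebra, words opening b1 carry the b1-anchored form.
Composite bracket: [b1, [b4, [b3, b2]]]
The bracket unfolds into 8 signed words via [a, b] = ab - ba (2^3 = 8).
Keep just the words that open with b1:
  word b1b2b3b4 has sign +1, contributing +[[[b1, b2], b3], b4]
  word b1b3b2b4 has sign -1, contributing -[[[b1, b3], b2], b4]
  word b1b4b2b3 has sign -1, contributing -[[[b1, b4], b2], b3]
  word b1b4b3b2 has sign +1, contributing +[[[b1, b4], b3], b2]


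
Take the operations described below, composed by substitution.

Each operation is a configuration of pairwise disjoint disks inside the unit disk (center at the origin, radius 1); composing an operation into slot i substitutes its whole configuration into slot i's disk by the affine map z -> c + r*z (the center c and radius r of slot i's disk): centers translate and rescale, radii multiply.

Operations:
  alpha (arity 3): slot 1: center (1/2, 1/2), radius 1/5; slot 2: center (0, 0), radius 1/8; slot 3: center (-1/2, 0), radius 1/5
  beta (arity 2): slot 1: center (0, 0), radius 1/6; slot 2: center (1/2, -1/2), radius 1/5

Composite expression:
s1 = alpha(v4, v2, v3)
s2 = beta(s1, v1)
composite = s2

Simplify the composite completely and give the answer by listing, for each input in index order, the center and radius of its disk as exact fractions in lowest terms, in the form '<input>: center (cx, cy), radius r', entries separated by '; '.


Below beta, radii multiply path by path; the v-disk centers shift.
tracing v4 down its 2-map path: center (1/12, 1/12), radius 1/30
tracing v2 down its 2-map path: center (0, 0), radius 1/48
tracing v3 down its 2-map path: center (-1/12, 0), radius 1/30
tracing v1 down its 1-map path: center (1/2, -1/2), radius 1/5

v1: center (1/2, -1/2), radius 1/5; v2: center (0, 0), radius 1/48; v3: center (-1/12, 0), radius 1/30; v4: center (1/12, 1/12), radius 1/30


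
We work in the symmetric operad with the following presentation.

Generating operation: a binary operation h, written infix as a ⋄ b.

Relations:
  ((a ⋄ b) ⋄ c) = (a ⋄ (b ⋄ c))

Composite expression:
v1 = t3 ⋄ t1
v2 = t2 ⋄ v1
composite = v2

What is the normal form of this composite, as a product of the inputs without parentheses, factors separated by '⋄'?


t2 ⋄ t3 ⋄ t1

Key point: h is associative — brackets drop, the t-order remains.
(t3 ⋄ t1) spells out as t3 ⋄ t1
(t2 ⋄ (t3 ⋄ t1)) spells out as t2 ⋄ t3 ⋄ t1


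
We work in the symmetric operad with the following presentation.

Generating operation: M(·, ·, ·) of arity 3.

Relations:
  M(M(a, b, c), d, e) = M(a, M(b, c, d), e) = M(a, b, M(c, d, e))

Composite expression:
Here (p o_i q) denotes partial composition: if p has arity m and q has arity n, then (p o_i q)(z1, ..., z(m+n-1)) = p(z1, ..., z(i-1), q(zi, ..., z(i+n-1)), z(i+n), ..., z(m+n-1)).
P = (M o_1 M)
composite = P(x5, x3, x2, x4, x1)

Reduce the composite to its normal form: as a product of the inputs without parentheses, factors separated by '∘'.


x5 ∘ x3 ∘ x2 ∘ x4 ∘ x1

The M-tree's shape is irrelevant; the x-reading-order decides.
M(x5, x3, x2) collapses to x5 ∘ x3 ∘ x2
M(M(x5, x3, x2), x4, x1) collapses to x5 ∘ x3 ∘ x2 ∘ x4 ∘ x1


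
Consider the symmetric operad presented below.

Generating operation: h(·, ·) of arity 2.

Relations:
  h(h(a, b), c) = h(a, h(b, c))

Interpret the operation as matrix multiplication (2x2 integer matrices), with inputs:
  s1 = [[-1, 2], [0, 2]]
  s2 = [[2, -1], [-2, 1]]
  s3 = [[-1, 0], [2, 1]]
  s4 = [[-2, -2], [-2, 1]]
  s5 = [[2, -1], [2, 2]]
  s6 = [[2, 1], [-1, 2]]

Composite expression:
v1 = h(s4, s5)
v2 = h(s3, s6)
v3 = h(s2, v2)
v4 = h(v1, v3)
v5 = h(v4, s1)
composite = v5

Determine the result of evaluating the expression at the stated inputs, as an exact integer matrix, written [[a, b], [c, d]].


[[-42, 156], [-42, 156]]

h(s4, s5) = [[-8, -2], [-2, 4]]
h(s3, s6) = [[-2, -1], [3, 4]]
h(s2, h(s3, s6)) = [[-7, -6], [7, 6]]
h(h(s4, s5), h(s2, h(s3, s6))) = [[42, 36], [42, 36]]
h(h(h(s4, s5), h(s2, h(s3, s6))), s1) = [[-42, 156], [-42, 156]]


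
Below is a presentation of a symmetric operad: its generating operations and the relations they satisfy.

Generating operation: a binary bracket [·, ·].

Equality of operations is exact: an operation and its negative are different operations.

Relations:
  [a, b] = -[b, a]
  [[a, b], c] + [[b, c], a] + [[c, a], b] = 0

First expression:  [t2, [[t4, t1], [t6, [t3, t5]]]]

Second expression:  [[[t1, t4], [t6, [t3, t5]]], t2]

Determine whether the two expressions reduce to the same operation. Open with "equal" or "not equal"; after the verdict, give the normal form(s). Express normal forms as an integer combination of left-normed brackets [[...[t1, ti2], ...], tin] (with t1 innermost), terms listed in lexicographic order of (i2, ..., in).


equal: each reduces to -[[[[[t1, t4], t3], t5], t6], t2] + [[[[[t1, t4], t5], t3], t6], t2] + [[[[[t1, t4], t6], t3], t5], t2] - [[[[[t1, t4], t6], t5], t3], t2]


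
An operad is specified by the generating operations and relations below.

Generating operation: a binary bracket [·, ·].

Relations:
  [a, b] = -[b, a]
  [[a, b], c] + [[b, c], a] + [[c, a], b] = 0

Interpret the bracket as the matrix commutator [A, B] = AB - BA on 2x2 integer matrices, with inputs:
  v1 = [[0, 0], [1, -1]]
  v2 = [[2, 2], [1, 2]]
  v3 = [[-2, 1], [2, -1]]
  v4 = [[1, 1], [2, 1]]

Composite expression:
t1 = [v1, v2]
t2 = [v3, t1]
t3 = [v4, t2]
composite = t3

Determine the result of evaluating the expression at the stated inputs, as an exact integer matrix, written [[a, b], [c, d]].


[v1, v2] = [[-2, 2], [-1, 2]]
[v3, [v1, v2]] = [[-5, 2], [-9, 5]]
[v4, [v3, [v1, v2]]] = [[-13, 10], [-20, 13]]

[[-13, 10], [-20, 13]]


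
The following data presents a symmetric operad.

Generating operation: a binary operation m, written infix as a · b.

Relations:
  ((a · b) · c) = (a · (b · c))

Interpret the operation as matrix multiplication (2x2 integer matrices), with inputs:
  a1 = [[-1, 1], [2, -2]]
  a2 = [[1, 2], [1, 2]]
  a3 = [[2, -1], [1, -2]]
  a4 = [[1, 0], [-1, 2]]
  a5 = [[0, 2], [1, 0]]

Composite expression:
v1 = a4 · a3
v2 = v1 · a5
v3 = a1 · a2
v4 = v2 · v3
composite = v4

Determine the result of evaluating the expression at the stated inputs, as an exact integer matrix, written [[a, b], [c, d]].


[[0, 0], [0, 0]]


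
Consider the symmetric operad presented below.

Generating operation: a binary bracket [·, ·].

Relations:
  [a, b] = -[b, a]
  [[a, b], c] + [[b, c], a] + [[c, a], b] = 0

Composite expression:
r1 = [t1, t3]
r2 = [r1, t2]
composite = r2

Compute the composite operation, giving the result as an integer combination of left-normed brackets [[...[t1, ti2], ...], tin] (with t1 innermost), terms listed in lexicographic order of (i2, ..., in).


Skip Jacobi rewriting: expand, keep t1-initial words, read off terms.
Composite bracket: [[t1, t3], t2]
Each bracket splits as ab - ba, giving 4 signed words (2^2 = 4).
Only words starting with t1 matter:
  t1t3t2 (sign +1) contributes +[[t1, t3], t2]

[[t1, t3], t2]
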